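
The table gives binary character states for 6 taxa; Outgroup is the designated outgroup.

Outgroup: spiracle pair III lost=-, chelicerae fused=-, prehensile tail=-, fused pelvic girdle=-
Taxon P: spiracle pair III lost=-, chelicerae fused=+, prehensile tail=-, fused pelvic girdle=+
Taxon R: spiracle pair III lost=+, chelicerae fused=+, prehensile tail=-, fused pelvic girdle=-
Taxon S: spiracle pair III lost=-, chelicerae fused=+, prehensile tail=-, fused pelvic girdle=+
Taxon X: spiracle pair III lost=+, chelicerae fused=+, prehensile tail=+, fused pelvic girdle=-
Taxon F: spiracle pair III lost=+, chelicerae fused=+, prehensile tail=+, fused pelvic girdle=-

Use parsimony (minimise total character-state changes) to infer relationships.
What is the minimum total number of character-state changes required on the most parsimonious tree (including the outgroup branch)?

The outgroup has state '-' for every character, so '+' is the derived state throughout.
spiracle pair III lost (derived state '+') is shared by Taxon F, Taxon R, and Taxon X — a synapomorphy uniting that clade.
All ingroup taxa share the derived state '+' for chelicerae fused; it defines the ingroup but does not resolve relationships within it.
prehensile tail (derived state '+') is shared by Taxon F and Taxon X — a synapomorphy uniting that clade.
fused pelvic girdle (derived state '+') is shared by Taxon P and Taxon S — a synapomorphy uniting that clade.
Most parsimonious ingroup topology: ((Taxon P,Taxon S),(Taxon R,(Taxon X,Taxon F))).
Changes per character on this tree: spiracle pair III lost: 1; chelicerae fused: 1; prehensile tail: 1; fused pelvic girdle: 1.
Total = 4.

4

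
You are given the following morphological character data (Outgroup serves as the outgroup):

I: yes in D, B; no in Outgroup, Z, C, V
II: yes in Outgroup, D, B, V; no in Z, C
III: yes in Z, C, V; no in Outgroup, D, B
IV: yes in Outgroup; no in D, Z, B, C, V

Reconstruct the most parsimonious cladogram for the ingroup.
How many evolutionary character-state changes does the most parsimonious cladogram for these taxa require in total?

4

Character polarity is set by the outgroup: the derived state is whichever differs from the outgroup's state, so for II, IV the derived state is 'no', and for the remaining characters it is 'yes'.
I: derived state 'yes' in B and D only — synapomorphy for {B, D}.
Only C and Z show the derived state 'no' for II, supporting them as a clade.
III (derived state 'yes') is shared by C, V, and Z — a synapomorphy uniting that clade.
All ingroup taxa share the derived state 'no' for IV; it defines the ingroup but does not resolve relationships within it.
Most parsimonious ingroup topology: ((D,B),((Z,C),V)).
Changes per character on this tree: I: 1; II: 1; III: 1; IV: 1.
Total = 4.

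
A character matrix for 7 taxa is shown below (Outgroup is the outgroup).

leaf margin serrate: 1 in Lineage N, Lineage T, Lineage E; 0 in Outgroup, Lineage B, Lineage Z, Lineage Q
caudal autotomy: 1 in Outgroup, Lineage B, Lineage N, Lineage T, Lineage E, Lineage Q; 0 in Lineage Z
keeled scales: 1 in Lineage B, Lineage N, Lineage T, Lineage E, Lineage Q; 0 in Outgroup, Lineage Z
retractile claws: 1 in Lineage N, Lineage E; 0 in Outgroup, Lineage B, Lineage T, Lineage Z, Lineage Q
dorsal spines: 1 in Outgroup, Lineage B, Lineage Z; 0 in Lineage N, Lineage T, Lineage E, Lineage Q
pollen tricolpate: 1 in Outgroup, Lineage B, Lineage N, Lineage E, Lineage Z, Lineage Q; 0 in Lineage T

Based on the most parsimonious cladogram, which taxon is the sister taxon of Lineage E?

Character polarity is set by the outgroup: the derived state is whichever differs from the outgroup's state, so for caudal autotomy, dorsal spines, pollen tricolpate the derived state is '0', and for the remaining characters it is '1'.
Only Lineage E, Lineage N, and Lineage T show the derived state '1' for leaf margin serrate, supporting them as a clade.
caudal autotomy (derived state '0') is unique to Lineage Z (autapomorphy; uninformative for grouping).
keeled scales: derived state '1' in Lineage B, Lineage E, Lineage N, Lineage Q, and Lineage T only — synapomorphy for {Lineage B, Lineage E, Lineage N, Lineage Q, Lineage T}.
retractile claws: derived state '1' in Lineage E and Lineage N only — synapomorphy for {Lineage E, Lineage N}.
dorsal spines: derived state '0' in Lineage E, Lineage N, Lineage Q, and Lineage T only — synapomorphy for {Lineage E, Lineage N, Lineage Q, Lineage T}.
pollen tricolpate: derived state '0' in Lineage T only — an autapomorphy, so it tells us nothing about relationships among taxa.
Most parsimonious ingroup topology: ((Lineage B,(((Lineage N,Lineage E),Lineage T),Lineage Q)),Lineage Z).
Lineage E and Lineage N form a cherry on this tree, so they are sister taxa.

Lineage N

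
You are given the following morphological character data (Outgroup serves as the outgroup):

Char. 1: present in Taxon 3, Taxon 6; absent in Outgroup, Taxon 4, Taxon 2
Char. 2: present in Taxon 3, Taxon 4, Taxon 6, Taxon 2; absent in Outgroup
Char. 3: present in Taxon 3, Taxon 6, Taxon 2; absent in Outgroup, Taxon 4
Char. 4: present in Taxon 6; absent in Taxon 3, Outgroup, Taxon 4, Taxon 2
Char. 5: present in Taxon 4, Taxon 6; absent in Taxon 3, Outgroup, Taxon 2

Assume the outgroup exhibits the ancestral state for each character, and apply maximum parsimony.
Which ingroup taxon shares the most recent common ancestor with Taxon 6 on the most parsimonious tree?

Taxon 3

The outgroup has state 'absent' for every character, so 'present' is the derived state throughout.
Only Taxon 3 and Taxon 6 show the derived state 'present' for Char. 1, supporting them as a clade.
All ingroup taxa share the derived state 'present' for Char. 2; it defines the ingroup but does not resolve relationships within it.
Only Taxon 2, Taxon 3, and Taxon 6 show the derived state 'present' for Char. 3, supporting them as a clade.
Char. 4 (derived state 'present') is unique to Taxon 6 (autapomorphy; uninformative for grouping).
Char. 5 groups Taxon 4 and Taxon 6, which is incompatible with the clades supported by the remaining characters; treating it as convergent (homoplasy) costs fewer steps than any alternative tree.
Most parsimonious ingroup topology: (((Taxon 6,Taxon 3),Taxon 2),Taxon 4).
Taxon 6 and Taxon 3 form a cherry on this tree, so they are sister taxa.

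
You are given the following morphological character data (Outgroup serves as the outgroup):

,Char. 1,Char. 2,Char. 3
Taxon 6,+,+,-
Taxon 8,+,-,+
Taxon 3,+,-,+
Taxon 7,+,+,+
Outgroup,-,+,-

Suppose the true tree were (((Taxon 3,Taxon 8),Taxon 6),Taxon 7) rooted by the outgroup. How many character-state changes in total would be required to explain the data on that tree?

4

Map each character onto (((Taxon 3,Taxon 8),Taxon 6),Taxon 7) (rooted by Outgroup) and count the minimum state changes it requires (Fitch parsimony):
Char. 1: 1; Char. 2: 1; Char. 3: 2.
Total tree length = 4.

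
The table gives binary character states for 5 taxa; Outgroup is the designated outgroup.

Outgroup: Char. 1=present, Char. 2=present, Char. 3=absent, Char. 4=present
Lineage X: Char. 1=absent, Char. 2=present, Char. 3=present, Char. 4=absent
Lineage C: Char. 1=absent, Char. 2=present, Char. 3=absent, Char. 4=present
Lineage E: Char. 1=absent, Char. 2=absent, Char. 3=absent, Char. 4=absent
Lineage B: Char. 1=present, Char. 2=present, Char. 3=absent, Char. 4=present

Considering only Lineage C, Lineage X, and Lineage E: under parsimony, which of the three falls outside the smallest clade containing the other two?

Character polarity is set by the outgroup: the derived state is whichever differs from the outgroup's state, so for Char. 1, Char. 2, Char. 4 the derived state is 'absent', and for the remaining characters it is 'present'.
Char. 1: derived state 'absent' in Lineage C, Lineage E, and Lineage X only — synapomorphy for {Lineage C, Lineage E, Lineage X}.
Char. 2: derived state 'absent' in Lineage E only — an autapomorphy, so it tells us nothing about relationships among taxa.
Char. 3: derived state 'present' in Lineage X only — an autapomorphy, so it tells us nothing about relationships among taxa.
Only Lineage E and Lineage X show the derived state 'absent' for Char. 4, supporting them as a clade.
Most parsimonious ingroup topology: (((Lineage X,Lineage E),Lineage C),Lineage B).
Lineage E and Lineage X share a more recent common ancestor with each other than either does with Lineage C, so Lineage C is the least closely related of the three.

Lineage C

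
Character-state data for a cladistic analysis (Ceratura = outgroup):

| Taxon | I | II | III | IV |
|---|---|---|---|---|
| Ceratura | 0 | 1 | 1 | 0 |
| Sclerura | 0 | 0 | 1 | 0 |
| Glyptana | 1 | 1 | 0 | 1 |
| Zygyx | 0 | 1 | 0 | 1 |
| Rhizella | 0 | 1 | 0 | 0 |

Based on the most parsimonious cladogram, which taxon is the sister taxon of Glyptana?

Zygyx

Character polarity is set by the outgroup: the derived state is whichever differs from the outgroup's state, so for II, III the derived state is '0', and for the remaining characters it is '1'.
I (derived state '1') is unique to Glyptana (autapomorphy; uninformative for grouping).
II: derived state '0' in Sclerura only — an autapomorphy, so it tells us nothing about relationships among taxa.
III: derived state '0' in Glyptana, Rhizella, and Zygyx only — synapomorphy for {Glyptana, Rhizella, Zygyx}.
IV: derived state '1' in Glyptana and Zygyx only — synapomorphy for {Glyptana, Zygyx}.
Most parsimonious ingroup topology: (Sclerura,((Glyptana,Zygyx),Rhizella)).
Glyptana and Zygyx form a cherry on this tree, so they are sister taxa.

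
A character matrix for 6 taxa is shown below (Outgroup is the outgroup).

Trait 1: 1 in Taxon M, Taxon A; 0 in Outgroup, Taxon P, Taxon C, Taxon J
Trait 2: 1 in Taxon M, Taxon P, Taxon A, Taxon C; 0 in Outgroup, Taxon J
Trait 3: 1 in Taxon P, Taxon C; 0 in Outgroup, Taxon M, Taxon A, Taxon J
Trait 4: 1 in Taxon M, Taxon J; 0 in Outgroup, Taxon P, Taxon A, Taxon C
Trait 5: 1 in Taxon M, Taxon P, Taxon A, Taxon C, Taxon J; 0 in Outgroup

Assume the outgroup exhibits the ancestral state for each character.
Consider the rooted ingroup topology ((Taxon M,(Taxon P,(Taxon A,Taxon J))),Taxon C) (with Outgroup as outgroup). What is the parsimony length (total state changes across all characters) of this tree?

9

Map each character onto ((Taxon M,(Taxon P,(Taxon A,Taxon J))),Taxon C) (rooted by Outgroup) and count the minimum state changes it requires (Fitch parsimony):
Trait 1: 2; Trait 2: 2; Trait 3: 2; Trait 4: 2; Trait 5: 1.
Total tree length = 9.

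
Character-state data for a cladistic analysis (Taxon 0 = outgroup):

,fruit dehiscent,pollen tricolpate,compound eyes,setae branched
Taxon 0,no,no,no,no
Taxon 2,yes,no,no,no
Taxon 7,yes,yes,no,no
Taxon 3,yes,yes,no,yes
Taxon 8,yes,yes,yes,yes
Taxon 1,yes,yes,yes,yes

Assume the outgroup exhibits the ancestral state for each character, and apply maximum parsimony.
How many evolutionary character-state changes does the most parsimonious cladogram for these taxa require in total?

4

The outgroup has state 'no' for every character, so 'yes' is the derived state throughout.
All ingroup taxa share the derived state 'yes' for fruit dehiscent; it defines the ingroup but does not resolve relationships within it.
pollen tricolpate (derived state 'yes') is shared by Taxon 1, Taxon 3, Taxon 7, and Taxon 8 — a synapomorphy uniting that clade.
compound eyes (derived state 'yes') is shared by Taxon 1 and Taxon 8 — a synapomorphy uniting that clade.
Only Taxon 1, Taxon 3, and Taxon 8 show the derived state 'yes' for setae branched, supporting them as a clade.
Most parsimonious ingroup topology: (Taxon 2,(Taxon 7,(Taxon 3,(Taxon 8,Taxon 1)))).
Changes per character on this tree: fruit dehiscent: 1; pollen tricolpate: 1; compound eyes: 1; setae branched: 1.
Total = 4.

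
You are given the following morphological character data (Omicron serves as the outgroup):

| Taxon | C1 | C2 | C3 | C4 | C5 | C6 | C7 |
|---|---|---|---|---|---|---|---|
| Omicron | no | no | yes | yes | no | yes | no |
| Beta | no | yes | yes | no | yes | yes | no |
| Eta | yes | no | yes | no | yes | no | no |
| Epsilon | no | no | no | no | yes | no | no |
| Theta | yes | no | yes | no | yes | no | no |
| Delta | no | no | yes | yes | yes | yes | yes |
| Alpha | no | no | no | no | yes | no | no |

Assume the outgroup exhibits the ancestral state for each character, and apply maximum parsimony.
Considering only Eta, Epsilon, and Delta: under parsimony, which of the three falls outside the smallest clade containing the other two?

Character polarity is set by the outgroup: the derived state is whichever differs from the outgroup's state, so for C3, C4, C6 the derived state is 'no', and for the remaining characters it is 'yes'.
C1: derived state 'yes' in Eta and Theta only — synapomorphy for {Eta, Theta}.
C2: derived state 'yes' in Beta only — an autapomorphy, so it tells us nothing about relationships among taxa.
Only Alpha and Epsilon show the derived state 'no' for C3, supporting them as a clade.
Only Alpha, Beta, Epsilon, Eta, and Theta show the derived state 'no' for C4, supporting them as a clade.
All ingroup taxa share the derived state 'yes' for C5; it defines the ingroup but does not resolve relationships within it.
Only Alpha, Epsilon, Eta, and Theta show the derived state 'no' for C6, supporting them as a clade.
C7: derived state 'yes' in Delta only — an autapomorphy, so it tells us nothing about relationships among taxa.
Most parsimonious ingroup topology: ((Beta,((Eta,Theta),(Epsilon,Alpha))),Delta).
Eta and Epsilon share a more recent common ancestor with each other than either does with Delta, so Delta is the least closely related of the three.

Delta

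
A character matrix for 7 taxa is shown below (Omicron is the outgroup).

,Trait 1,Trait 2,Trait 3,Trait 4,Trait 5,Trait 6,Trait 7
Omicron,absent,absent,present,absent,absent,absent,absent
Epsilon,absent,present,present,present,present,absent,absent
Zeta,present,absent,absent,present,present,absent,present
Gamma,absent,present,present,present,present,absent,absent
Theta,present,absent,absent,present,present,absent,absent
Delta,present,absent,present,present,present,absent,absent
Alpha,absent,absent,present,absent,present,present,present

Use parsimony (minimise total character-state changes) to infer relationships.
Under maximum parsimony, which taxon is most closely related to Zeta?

Theta

Character polarity is set by the outgroup: the derived state is whichever differs from the outgroup's state, so for Trait 3 the derived state is 'absent', and for the remaining characters it is 'present'.
Trait 1: derived state 'present' in Delta, Theta, and Zeta only — synapomorphy for {Delta, Theta, Zeta}.
Trait 2: derived state 'present' in Epsilon and Gamma only — synapomorphy for {Epsilon, Gamma}.
Trait 3: derived state 'absent' in Theta and Zeta only — synapomorphy for {Theta, Zeta}.
Trait 4: derived state 'present' in Delta, Epsilon, Gamma, Theta, and Zeta only — synapomorphy for {Delta, Epsilon, Gamma, Theta, Zeta}.
Trait 5 (derived state 'present') is shared by all ingroup taxa — unites the whole ingroup.
Trait 6: derived state 'present' in Alpha only — an autapomorphy, so it tells us nothing about relationships among taxa.
Trait 7 (state 'present') occurs in Alpha and Zeta but conflicts with the nesting implied by the other characters — most parsimoniously interpreted as homoplasy.
Most parsimonious ingroup topology: (((Delta,(Theta,Zeta)),(Epsilon,Gamma)),Alpha).
Zeta and Theta form a cherry on this tree, so they are sister taxa.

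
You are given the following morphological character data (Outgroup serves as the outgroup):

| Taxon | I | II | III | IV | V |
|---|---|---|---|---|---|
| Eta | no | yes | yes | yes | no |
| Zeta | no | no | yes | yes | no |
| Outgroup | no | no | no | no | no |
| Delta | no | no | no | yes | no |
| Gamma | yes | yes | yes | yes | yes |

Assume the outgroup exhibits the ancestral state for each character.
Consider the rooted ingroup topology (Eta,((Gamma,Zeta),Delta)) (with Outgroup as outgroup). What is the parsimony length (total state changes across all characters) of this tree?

Map each character onto (Eta,((Gamma,Zeta),Delta)) (rooted by Outgroup) and count the minimum state changes it requires (Fitch parsimony):
I: 1; II: 2; III: 2; IV: 1; V: 1.
Total tree length = 7.

7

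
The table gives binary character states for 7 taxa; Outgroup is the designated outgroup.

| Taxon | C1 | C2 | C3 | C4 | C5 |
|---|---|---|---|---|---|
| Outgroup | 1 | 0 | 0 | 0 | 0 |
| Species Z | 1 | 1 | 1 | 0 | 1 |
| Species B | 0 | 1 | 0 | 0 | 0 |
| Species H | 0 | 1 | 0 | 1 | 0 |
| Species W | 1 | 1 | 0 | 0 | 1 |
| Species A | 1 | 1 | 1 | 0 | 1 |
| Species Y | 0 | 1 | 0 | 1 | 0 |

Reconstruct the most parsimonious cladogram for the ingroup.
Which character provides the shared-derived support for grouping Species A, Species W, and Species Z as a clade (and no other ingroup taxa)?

C5

Character polarity is set by the outgroup: the derived state is whichever differs from the outgroup's state, so for C1 the derived state is '0', and for the remaining characters it is '1'.
C1: derived state '0' in Species B, Species H, and Species Y only — synapomorphy for {Species B, Species H, Species Y}.
C2 (derived state '1') is shared by all ingroup taxa — unites the whole ingroup.
C3 (derived state '1') is shared by Species A and Species Z — a synapomorphy uniting that clade.
C4: derived state '1' in Species H and Species Y only — synapomorphy for {Species H, Species Y}.
C5 (derived state '1') is shared by Species A, Species W, and Species Z — a synapomorphy uniting that clade.
Most parsimonious ingroup topology: (((Species Z,Species A),Species W),(Species B,(Species H,Species Y))).
The clade {Species A, Species W, Species Z} is supported by C5: its derived state '1' occurs in exactly those taxa and in no other taxon (including the outgroup).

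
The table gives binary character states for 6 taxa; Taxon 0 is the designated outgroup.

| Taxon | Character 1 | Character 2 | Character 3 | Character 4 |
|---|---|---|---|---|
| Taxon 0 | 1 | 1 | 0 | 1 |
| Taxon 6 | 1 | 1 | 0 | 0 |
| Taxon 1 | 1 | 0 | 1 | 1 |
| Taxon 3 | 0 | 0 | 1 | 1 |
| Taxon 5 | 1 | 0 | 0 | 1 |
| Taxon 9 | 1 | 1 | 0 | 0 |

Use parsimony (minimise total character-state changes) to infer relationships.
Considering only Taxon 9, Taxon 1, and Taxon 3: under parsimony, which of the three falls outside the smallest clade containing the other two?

Character polarity is set by the outgroup: the derived state is whichever differs from the outgroup's state, so for Character 1, Character 2, Character 4 the derived state is '0', and for the remaining characters it is '1'.
Character 1 (derived state '0') is unique to Taxon 3 (autapomorphy; uninformative for grouping).
Character 2: derived state '0' in Taxon 1, Taxon 3, and Taxon 5 only — synapomorphy for {Taxon 1, Taxon 3, Taxon 5}.
Only Taxon 1 and Taxon 3 show the derived state '1' for Character 3, supporting them as a clade.
Only Taxon 6 and Taxon 9 show the derived state '0' for Character 4, supporting them as a clade.
Most parsimonious ingroup topology: ((Taxon 6,Taxon 9),((Taxon 1,Taxon 3),Taxon 5)).
Taxon 1 and Taxon 3 share a more recent common ancestor with each other than either does with Taxon 9, so Taxon 9 is the least closely related of the three.

Taxon 9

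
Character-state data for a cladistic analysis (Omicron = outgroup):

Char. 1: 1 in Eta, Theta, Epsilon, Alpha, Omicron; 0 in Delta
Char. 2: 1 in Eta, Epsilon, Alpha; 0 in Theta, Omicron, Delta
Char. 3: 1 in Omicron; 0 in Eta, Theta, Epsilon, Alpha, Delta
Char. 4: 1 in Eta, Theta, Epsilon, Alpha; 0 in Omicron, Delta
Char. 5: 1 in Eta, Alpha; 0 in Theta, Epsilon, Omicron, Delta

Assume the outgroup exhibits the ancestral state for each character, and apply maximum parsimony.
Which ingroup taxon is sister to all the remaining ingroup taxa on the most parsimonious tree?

Delta

Character polarity is set by the outgroup: the derived state is whichever differs from the outgroup's state, so for Char. 1, Char. 3 the derived state is '0', and for the remaining characters it is '1'.
Char. 1 (derived state '0') is unique to Delta (autapomorphy; uninformative for grouping).
Char. 2: derived state '1' in Alpha, Epsilon, and Eta only — synapomorphy for {Alpha, Epsilon, Eta}.
All ingroup taxa share the derived state '0' for Char. 3; it defines the ingroup but does not resolve relationships within it.
Only Alpha, Epsilon, Eta, and Theta show the derived state '1' for Char. 4, supporting them as a clade.
Char. 5 (derived state '1') is shared by Alpha and Eta — a synapomorphy uniting that clade.
Most parsimonious ingroup topology: ((((Eta,Alpha),Epsilon),Theta),Delta).
Delta is sister to the clade containing all other ingroup taxa, so it is the earliest-diverging (most basal) ingroup lineage.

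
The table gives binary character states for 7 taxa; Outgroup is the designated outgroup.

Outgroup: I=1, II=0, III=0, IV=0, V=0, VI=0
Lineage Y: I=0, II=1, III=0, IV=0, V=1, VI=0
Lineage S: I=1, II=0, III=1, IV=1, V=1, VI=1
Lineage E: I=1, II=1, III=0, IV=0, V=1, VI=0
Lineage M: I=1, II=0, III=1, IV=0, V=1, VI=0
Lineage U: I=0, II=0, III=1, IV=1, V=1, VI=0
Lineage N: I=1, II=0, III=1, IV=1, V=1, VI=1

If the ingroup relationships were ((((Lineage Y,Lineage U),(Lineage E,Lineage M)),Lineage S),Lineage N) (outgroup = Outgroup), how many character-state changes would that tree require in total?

Map each character onto ((((Lineage Y,Lineage U),(Lineage E,Lineage M)),Lineage S),Lineage N) (rooted by Outgroup) and count the minimum state changes it requires (Fitch parsimony):
I: 1; II: 2; III: 3; IV: 3; V: 1; VI: 2.
Total tree length = 12.

12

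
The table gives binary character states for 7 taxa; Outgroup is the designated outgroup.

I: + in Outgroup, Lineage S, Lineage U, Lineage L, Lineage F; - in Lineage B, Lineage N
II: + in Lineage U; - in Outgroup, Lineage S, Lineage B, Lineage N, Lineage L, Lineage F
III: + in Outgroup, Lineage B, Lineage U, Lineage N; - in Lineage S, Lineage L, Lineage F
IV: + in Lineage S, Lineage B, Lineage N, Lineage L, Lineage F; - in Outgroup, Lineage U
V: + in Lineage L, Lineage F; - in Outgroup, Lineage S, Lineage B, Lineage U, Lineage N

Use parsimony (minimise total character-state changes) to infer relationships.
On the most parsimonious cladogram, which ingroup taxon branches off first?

Character polarity is set by the outgroup: the derived state is whichever differs from the outgroup's state, so for I, III the derived state is '-', and for the remaining characters it is '+'.
I: derived state '-' in Lineage B and Lineage N only — synapomorphy for {Lineage B, Lineage N}.
II (derived state '+') is unique to Lineage U (autapomorphy; uninformative for grouping).
III (derived state '-') is shared by Lineage F, Lineage L, and Lineage S — a synapomorphy uniting that clade.
IV: derived state '+' in Lineage B, Lineage F, Lineage L, Lineage N, and Lineage S only — synapomorphy for {Lineage B, Lineage F, Lineage L, Lineage N, Lineage S}.
V (derived state '+') is shared by Lineage F and Lineage L — a synapomorphy uniting that clade.
Most parsimonious ingroup topology: (((Lineage S,(Lineage L,Lineage F)),(Lineage B,Lineage N)),Lineage U).
Lineage U is sister to the clade containing all other ingroup taxa, so it is the earliest-diverging (most basal) ingroup lineage.

Lineage U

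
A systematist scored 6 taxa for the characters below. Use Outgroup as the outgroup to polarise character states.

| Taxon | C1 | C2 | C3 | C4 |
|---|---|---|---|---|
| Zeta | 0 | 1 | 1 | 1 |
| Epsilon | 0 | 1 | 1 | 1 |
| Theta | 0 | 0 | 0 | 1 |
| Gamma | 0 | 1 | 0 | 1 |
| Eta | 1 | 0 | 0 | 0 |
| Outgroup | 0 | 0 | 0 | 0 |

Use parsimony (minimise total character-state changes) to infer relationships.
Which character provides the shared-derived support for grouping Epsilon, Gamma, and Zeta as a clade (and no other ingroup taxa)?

C2

The outgroup has state '0' for every character, so '1' is the derived state throughout.
C1 (derived state '1') is unique to Eta (autapomorphy; uninformative for grouping).
Only Epsilon, Gamma, and Zeta show the derived state '1' for C2, supporting them as a clade.
C3 (derived state '1') is shared by Epsilon and Zeta — a synapomorphy uniting that clade.
C4 (derived state '1') is shared by Epsilon, Gamma, Theta, and Zeta — a synapomorphy uniting that clade.
Most parsimonious ingroup topology: ((Theta,((Zeta,Epsilon),Gamma)),Eta).
The clade {Epsilon, Gamma, Zeta} is supported by C2: its derived state '1' occurs in exactly those taxa and in no other taxon (including the outgroup).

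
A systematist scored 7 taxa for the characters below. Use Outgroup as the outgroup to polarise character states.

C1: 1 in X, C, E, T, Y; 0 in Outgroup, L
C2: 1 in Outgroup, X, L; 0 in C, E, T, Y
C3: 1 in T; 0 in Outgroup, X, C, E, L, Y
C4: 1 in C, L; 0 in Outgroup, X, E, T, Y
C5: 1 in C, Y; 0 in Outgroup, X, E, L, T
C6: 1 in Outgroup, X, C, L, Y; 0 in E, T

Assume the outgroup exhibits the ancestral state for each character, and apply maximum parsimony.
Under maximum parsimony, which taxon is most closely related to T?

Character polarity is set by the outgroup: the derived state is whichever differs from the outgroup's state, so for C2, C6 the derived state is '0', and for the remaining characters it is '1'.
C1: derived state '1' in C, E, T, X, and Y only — synapomorphy for {C, E, T, X, Y}.
C2: derived state '0' in C, E, T, and Y only — synapomorphy for {C, E, T, Y}.
C3 (derived state '1') is unique to T (autapomorphy; uninformative for grouping).
C4 groups C and L, which is incompatible with the clades supported by the remaining characters; treating it as convergent (homoplasy) costs fewer steps than any alternative tree.
Only C and Y show the derived state '1' for C5, supporting them as a clade.
C6 (derived state '0') is shared by E and T — a synapomorphy uniting that clade.
Most parsimonious ingroup topology: ((X,((C,Y),(E,T))),L).
T and E form a cherry on this tree, so they are sister taxa.

E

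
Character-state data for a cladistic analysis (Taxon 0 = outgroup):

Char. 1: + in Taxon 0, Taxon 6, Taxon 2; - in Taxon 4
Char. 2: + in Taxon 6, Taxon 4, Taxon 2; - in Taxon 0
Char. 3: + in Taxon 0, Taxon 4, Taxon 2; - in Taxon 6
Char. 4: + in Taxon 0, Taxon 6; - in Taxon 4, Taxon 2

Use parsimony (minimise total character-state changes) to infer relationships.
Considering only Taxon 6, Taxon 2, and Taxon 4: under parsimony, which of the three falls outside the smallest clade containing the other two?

Taxon 6

Character polarity is set by the outgroup: the derived state is whichever differs from the outgroup's state, so for Char. 1, Char. 3, Char. 4 the derived state is '-', and for the remaining characters it is '+'.
Char. 1 (derived state '-') is unique to Taxon 4 (autapomorphy; uninformative for grouping).
All ingroup taxa share the derived state '+' for Char. 2; it defines the ingroup but does not resolve relationships within it.
Char. 3: derived state '-' in Taxon 6 only — an autapomorphy, so it tells us nothing about relationships among taxa.
Char. 4 (derived state '-') is shared by Taxon 2 and Taxon 4 — a synapomorphy uniting that clade.
Most parsimonious ingroup topology: (Taxon 6,(Taxon 4,Taxon 2)).
Taxon 2 and Taxon 4 share a more recent common ancestor with each other than either does with Taxon 6, so Taxon 6 is the least closely related of the three.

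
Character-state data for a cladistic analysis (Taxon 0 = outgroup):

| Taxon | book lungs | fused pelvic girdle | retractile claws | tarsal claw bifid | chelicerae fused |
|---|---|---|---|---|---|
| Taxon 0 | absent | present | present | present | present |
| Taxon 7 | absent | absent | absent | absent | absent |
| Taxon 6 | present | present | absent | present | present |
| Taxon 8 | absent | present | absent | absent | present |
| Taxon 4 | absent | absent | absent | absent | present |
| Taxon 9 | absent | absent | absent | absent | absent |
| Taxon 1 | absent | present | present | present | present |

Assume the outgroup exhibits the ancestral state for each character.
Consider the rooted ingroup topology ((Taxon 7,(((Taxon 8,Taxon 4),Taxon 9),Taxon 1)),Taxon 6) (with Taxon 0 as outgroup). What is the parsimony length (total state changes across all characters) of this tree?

Map each character onto ((Taxon 7,(((Taxon 8,Taxon 4),Taxon 9),Taxon 1)),Taxon 6) (rooted by Taxon 0) and count the minimum state changes it requires (Fitch parsimony):
book lungs: 1; fused pelvic girdle: 3; retractile claws: 2; tarsal claw bifid: 2; chelicerae fused: 2.
Total tree length = 10.

10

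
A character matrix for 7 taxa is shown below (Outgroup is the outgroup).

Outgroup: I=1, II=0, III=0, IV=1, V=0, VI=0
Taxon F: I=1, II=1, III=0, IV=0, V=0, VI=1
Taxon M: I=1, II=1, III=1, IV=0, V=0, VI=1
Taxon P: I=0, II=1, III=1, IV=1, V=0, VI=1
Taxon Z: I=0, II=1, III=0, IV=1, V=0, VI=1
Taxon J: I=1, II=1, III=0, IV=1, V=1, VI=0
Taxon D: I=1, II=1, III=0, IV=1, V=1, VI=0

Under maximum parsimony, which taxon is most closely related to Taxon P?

Character polarity is set by the outgroup: the derived state is whichever differs from the outgroup's state, so for I, IV the derived state is '0', and for the remaining characters it is '1'.
I: derived state '0' in Taxon P and Taxon Z only — synapomorphy for {Taxon P, Taxon Z}.
All ingroup taxa share the derived state '1' for II; it defines the ingroup but does not resolve relationships within it.
III groups Taxon M and Taxon P, which is incompatible with the clades supported by the remaining characters; treating it as convergent (homoplasy) costs fewer steps than any alternative tree.
Only Taxon F and Taxon M show the derived state '0' for IV, supporting them as a clade.
V (derived state '1') is shared by Taxon D and Taxon J — a synapomorphy uniting that clade.
VI (derived state '1') is shared by Taxon F, Taxon M, Taxon P, and Taxon Z — a synapomorphy uniting that clade.
Most parsimonious ingroup topology: (((Taxon F,Taxon M),(Taxon P,Taxon Z)),(Taxon J,Taxon D)).
Taxon P and Taxon Z form a cherry on this tree, so they are sister taxa.

Taxon Z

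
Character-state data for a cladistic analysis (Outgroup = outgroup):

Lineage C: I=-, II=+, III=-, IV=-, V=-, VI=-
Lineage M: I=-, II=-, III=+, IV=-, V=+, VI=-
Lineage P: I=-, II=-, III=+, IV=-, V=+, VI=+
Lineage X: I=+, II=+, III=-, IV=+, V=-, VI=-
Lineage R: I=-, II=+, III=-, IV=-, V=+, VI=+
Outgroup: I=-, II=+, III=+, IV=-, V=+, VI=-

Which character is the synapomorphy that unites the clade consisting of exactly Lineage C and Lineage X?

V

Character polarity is set by the outgroup: the derived state is whichever differs from the outgroup's state, so for II, III, V the derived state is '-', and for the remaining characters it is '+'.
I: derived state '+' in Lineage X only — an autapomorphy, so it tells us nothing about relationships among taxa.
Only Lineage M and Lineage P show the derived state '-' for II, supporting them as a clade.
III: derived state '-' in Lineage C, Lineage R, and Lineage X only — synapomorphy for {Lineage C, Lineage R, Lineage X}.
IV: derived state '+' in Lineage X only — an autapomorphy, so it tells us nothing about relationships among taxa.
V (derived state '-') is shared by Lineage C and Lineage X — a synapomorphy uniting that clade.
VI (state '+') occurs in Lineage P and Lineage R but conflicts with the nesting implied by the other characters — most parsimoniously interpreted as homoplasy.
Most parsimonious ingroup topology: ((Lineage P,Lineage M),((Lineage X,Lineage C),Lineage R)).
The clade {Lineage C, Lineage X} is supported by V: its derived state '-' occurs in exactly those taxa and in no other taxon (including the outgroup).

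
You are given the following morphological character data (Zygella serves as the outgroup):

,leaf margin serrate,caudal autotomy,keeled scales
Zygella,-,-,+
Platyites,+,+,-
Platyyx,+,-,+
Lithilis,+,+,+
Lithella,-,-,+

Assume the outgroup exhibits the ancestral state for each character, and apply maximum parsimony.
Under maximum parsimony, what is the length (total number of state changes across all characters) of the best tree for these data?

3

Character polarity is set by the outgroup: the derived state is whichever differs from the outgroup's state, so for keeled scales the derived state is '-', and for the remaining characters it is '+'.
leaf margin serrate (derived state '+') is shared by Lithilis, Platyites, and Platyyx — a synapomorphy uniting that clade.
caudal autotomy (derived state '+') is shared by Lithilis and Platyites — a synapomorphy uniting that clade.
keeled scales (derived state '-') is unique to Platyites (autapomorphy; uninformative for grouping).
Most parsimonious ingroup topology: (((Platyites,Lithilis),Platyyx),Lithella).
Changes per character on this tree: leaf margin serrate: 1; caudal autotomy: 1; keeled scales: 1.
Total = 3.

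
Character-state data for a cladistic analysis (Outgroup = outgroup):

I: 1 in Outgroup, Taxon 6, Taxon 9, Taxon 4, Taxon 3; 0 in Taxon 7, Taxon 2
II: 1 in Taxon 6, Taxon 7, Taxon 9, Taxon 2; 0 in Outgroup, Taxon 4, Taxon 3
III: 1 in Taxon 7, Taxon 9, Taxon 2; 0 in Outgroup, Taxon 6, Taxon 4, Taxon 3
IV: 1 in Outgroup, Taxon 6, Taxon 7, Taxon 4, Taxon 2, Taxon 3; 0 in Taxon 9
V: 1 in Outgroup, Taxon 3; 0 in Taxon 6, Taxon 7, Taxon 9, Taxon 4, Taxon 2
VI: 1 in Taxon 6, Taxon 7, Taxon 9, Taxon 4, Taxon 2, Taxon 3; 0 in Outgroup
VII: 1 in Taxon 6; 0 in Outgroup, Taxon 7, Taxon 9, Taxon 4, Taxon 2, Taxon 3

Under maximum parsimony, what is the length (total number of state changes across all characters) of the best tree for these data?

Character polarity is set by the outgroup: the derived state is whichever differs from the outgroup's state, so for I, IV, V the derived state is '0', and for the remaining characters it is '1'.
Only Taxon 2 and Taxon 7 show the derived state '0' for I, supporting them as a clade.
II (derived state '1') is shared by Taxon 2, Taxon 6, Taxon 7, and Taxon 9 — a synapomorphy uniting that clade.
III: derived state '1' in Taxon 2, Taxon 7, and Taxon 9 only — synapomorphy for {Taxon 2, Taxon 7, Taxon 9}.
IV (derived state '0') is unique to Taxon 9 (autapomorphy; uninformative for grouping).
Only Taxon 2, Taxon 4, Taxon 6, Taxon 7, and Taxon 9 show the derived state '0' for V, supporting them as a clade.
VI (derived state '1') is shared by all ingroup taxa — unites the whole ingroup.
VII: derived state '1' in Taxon 6 only — an autapomorphy, so it tells us nothing about relationships among taxa.
Most parsimonious ingroup topology: (((Taxon 6,((Taxon 7,Taxon 2),Taxon 9)),Taxon 4),Taxon 3).
Changes per character on this tree: I: 1; II: 1; III: 1; IV: 1; V: 1; VI: 1; VII: 1.
Total = 7.

7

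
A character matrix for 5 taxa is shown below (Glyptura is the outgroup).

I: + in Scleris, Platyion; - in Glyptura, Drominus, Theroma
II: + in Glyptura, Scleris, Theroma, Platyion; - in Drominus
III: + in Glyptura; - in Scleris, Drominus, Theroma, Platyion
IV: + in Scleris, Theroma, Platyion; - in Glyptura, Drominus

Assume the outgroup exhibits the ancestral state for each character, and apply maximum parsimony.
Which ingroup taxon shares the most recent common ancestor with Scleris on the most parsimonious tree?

Platyion

Character polarity is set by the outgroup: the derived state is whichever differs from the outgroup's state, so for II, III the derived state is '-', and for the remaining characters it is '+'.
I: derived state '+' in Platyion and Scleris only — synapomorphy for {Platyion, Scleris}.
II: derived state '-' in Drominus only — an autapomorphy, so it tells us nothing about relationships among taxa.
III (derived state '-') is shared by all ingroup taxa — unites the whole ingroup.
IV: derived state '+' in Platyion, Scleris, and Theroma only — synapomorphy for {Platyion, Scleris, Theroma}.
Most parsimonious ingroup topology: (((Scleris,Platyion),Theroma),Drominus).
Scleris and Platyion form a cherry on this tree, so they are sister taxa.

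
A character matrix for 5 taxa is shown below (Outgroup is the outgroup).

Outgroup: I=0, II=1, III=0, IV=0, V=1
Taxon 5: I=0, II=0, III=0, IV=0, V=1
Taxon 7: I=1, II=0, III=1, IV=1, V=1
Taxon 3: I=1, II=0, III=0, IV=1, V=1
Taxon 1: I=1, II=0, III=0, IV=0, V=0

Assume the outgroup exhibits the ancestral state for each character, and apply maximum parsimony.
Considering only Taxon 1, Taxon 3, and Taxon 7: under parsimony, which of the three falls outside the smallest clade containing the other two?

Character polarity is set by the outgroup: the derived state is whichever differs from the outgroup's state, so for II, V the derived state is '0', and for the remaining characters it is '1'.
I: derived state '1' in Taxon 1, Taxon 3, and Taxon 7 only — synapomorphy for {Taxon 1, Taxon 3, Taxon 7}.
All ingroup taxa share the derived state '0' for II; it defines the ingroup but does not resolve relationships within it.
III (derived state '1') is unique to Taxon 7 (autapomorphy; uninformative for grouping).
Only Taxon 3 and Taxon 7 show the derived state '1' for IV, supporting them as a clade.
V (derived state '0') is unique to Taxon 1 (autapomorphy; uninformative for grouping).
Most parsimonious ingroup topology: (Taxon 5,((Taxon 7,Taxon 3),Taxon 1)).
Taxon 7 and Taxon 3 share a more recent common ancestor with each other than either does with Taxon 1, so Taxon 1 is the least closely related of the three.

Taxon 1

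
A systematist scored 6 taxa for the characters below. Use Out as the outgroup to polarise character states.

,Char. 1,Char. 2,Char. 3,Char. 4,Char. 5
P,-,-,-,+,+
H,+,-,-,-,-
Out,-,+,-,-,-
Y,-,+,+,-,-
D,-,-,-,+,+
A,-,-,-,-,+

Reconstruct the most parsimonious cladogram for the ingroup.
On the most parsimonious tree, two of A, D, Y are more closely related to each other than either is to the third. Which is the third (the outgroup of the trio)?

Y

Character polarity is set by the outgroup: the derived state is whichever differs from the outgroup's state, so for Char. 2 the derived state is '-', and for the remaining characters it is '+'.
Char. 1 (derived state '+') is unique to H (autapomorphy; uninformative for grouping).
Char. 2 (derived state '-') is shared by A, D, H, and P — a synapomorphy uniting that clade.
Char. 3 (derived state '+') is unique to Y (autapomorphy; uninformative for grouping).
Char. 4 (derived state '+') is shared by D and P — a synapomorphy uniting that clade.
Char. 5: derived state '+' in A, D, and P only — synapomorphy for {A, D, P}.
Most parsimonious ingroup topology: (((A,(P,D)),H),Y).
A and D share a more recent common ancestor with each other than either does with Y, so Y is the least closely related of the three.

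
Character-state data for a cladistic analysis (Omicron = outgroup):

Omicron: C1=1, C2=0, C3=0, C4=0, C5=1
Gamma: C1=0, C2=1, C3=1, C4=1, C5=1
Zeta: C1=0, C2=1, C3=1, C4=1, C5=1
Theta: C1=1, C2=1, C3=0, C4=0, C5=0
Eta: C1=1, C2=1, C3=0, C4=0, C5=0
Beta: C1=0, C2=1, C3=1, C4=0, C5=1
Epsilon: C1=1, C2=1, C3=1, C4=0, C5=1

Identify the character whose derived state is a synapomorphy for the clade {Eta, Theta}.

C5

Character polarity is set by the outgroup: the derived state is whichever differs from the outgroup's state, so for C1, C5 the derived state is '0', and for the remaining characters it is '1'.
C1 (derived state '0') is shared by Beta, Gamma, and Zeta — a synapomorphy uniting that clade.
All ingroup taxa share the derived state '1' for C2; it defines the ingroup but does not resolve relationships within it.
C3: derived state '1' in Beta, Epsilon, Gamma, and Zeta only — synapomorphy for {Beta, Epsilon, Gamma, Zeta}.
C4: derived state '1' in Gamma and Zeta only — synapomorphy for {Gamma, Zeta}.
C5 (derived state '0') is shared by Eta and Theta — a synapomorphy uniting that clade.
Most parsimonious ingroup topology: ((((Gamma,Zeta),Beta),Epsilon),(Theta,Eta)).
The clade {Eta, Theta} is supported by C5: its derived state '0' occurs in exactly those taxa and in no other taxon (including the outgroup).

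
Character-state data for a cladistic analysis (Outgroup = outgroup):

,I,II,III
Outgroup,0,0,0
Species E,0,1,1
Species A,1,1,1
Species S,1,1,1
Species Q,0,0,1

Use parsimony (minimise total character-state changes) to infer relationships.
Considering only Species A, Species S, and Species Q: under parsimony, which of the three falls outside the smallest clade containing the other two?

Species Q

The outgroup has state '0' for every character, so '1' is the derived state throughout.
I (derived state '1') is shared by Species A and Species S — a synapomorphy uniting that clade.
Only Species A, Species E, and Species S show the derived state '1' for II, supporting them as a clade.
III (derived state '1') is shared by all ingroup taxa — unites the whole ingroup.
Most parsimonious ingroup topology: ((Species E,(Species A,Species S)),Species Q).
Species S and Species A share a more recent common ancestor with each other than either does with Species Q, so Species Q is the least closely related of the three.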